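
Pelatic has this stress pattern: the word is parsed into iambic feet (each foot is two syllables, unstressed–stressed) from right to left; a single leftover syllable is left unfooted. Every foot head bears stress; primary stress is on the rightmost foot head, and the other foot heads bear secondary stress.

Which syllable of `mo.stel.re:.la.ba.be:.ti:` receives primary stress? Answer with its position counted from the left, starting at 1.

7

Parse right to left into iambic (σˈσ) feet: mo (stel.ˈre:) (la.ˈba) (be:.ˈti:). Syllable 1 is left unfooted.
Foot heads (stressed positions): 3, 5, 7.
End Rule Rightmost: primary stress on the rightmost head = syllable 7.
Primary stress: syllable 7 → mo.stel.re:.la.ba.be:.ˈti:.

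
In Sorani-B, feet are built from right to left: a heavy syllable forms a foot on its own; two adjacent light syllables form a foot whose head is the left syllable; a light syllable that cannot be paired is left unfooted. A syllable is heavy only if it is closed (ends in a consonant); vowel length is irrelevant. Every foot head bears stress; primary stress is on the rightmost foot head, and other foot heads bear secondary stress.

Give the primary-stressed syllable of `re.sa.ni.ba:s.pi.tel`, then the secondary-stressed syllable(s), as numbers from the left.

primary 6, secondary 2, 4

Weights: 1 re L, 2 sa L, 3 ni L, 4 ba:s H, 5 pi L, 6 tel H.
Parse right to left (heavy = foot alone; LL = one foot; stranded L unfooted): re (ˈsa.ni) (ˈba:s) pi (ˈtel).
Foot heads: 2, 4, 6.
Primary stress on the rightmost head = syllable 6.
Secondary stress on 2, 4: re.ˌsa.ni.ˌba:s.pi.ˈtel.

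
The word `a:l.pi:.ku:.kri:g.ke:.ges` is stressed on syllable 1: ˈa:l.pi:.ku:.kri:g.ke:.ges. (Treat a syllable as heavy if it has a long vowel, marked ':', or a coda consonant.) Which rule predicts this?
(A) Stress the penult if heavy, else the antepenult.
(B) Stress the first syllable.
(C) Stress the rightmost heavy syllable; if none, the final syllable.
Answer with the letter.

Rule A → syllable 5 (observed: 1).
Rule B → syllable 1 ✓.
Rule C → syllable 6 (observed: 1).

B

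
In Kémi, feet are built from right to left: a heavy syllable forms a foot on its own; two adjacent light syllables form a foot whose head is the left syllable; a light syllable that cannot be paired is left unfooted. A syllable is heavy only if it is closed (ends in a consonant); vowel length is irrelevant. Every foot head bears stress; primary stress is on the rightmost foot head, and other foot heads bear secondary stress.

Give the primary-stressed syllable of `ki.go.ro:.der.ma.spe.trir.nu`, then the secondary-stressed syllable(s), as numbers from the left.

Weights: 1 ki L, 2 go L, 3 ro: L, 4 der H, 5 ma L, 6 spe L, 7 trir H, 8 nu L.
Parse right to left (heavy = foot alone; LL = one foot; stranded L unfooted): ki (ˈgo.ro:) (ˈder) (ˈma.spe) (ˈtrir) nu.
Foot heads: 2, 4, 5, 7.
Primary stress on the rightmost head = syllable 7.
Secondary stress on 2, 4, 5: ki.ˌgo.ro:.ˌder.ˌma.spe.ˈtrir.nu.

primary 7, secondary 2, 4, 5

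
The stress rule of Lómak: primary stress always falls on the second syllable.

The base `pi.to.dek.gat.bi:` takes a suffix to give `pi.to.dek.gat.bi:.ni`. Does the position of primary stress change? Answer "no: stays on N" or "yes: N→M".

no: stays on 2

Base `pi.to.dek.gat.bi:` (5 syllables):
  The word has 5 syllables; the second syllable is syllable 2 (to).
  → primary stress on syllable 2.
Suffixed `pi.to.dek.gat.bi:.ni` (6 syllables):
  The word has 6 syllables; the second syllable is syllable 2 (to).
  → primary stress on syllable 2.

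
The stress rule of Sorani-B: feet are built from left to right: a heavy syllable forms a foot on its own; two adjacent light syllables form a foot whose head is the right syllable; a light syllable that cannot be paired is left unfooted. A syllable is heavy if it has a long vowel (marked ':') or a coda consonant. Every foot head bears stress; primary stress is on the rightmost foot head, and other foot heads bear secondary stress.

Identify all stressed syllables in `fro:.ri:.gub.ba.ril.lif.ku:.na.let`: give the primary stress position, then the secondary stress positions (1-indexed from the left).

primary 9, secondary 1, 2, 3, 5, 6, 7

Weights: 1 fro: H, 2 ri: H, 3 gub H, 4 ba L, 5 ril H, 6 lif H, 7 ku: H, 8 na L, 9 let H.
Parse left to right (heavy = foot alone; LL = one foot; stranded L unfooted): (ˈfro:) (ˈri:) (ˈgub) ba (ˈril) (ˈlif) (ˈku:) na (ˈlet).
Foot heads: 1, 2, 3, 5, 6, 7, 9.
Primary stress on the rightmost head = syllable 9.
Secondary stress on 1, 2, 3, 5, 6, 7: ˌfro:.ˌri:.ˌgub.ba.ˌril.ˌlif.ˌku:.na.ˈlet.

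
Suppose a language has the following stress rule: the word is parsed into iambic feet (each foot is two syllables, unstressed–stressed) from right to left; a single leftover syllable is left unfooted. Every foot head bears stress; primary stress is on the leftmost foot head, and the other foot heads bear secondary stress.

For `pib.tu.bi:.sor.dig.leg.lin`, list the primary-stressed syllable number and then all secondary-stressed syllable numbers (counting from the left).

primary 3, secondary 5, 7

Parse right to left into iambic (σˈσ) feet: pib (tu.ˈbi:) (sor.ˈdig) (leg.ˈlin). Syllable 1 is left unfooted.
Foot heads (stressed positions): 3, 5, 7.
End Rule Leftmost: primary stress on the leftmost head = syllable 3.
Secondary stress on 5, 7: pib.tu.ˈbi:.sor.ˌdig.leg.ˌlin.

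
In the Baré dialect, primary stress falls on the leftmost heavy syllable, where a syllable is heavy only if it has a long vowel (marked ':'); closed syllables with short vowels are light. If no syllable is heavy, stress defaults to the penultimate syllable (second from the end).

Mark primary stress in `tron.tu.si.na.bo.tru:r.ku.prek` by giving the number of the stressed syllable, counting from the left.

6

Weights: 1 tron L, 2 tu L, 3 si L, 4 na L, 5 bo L, 6 tru:r H, 7 ku L, 8 prek L.
Heavy syllables in the domain: 6. The leftmost is syllable 6 (tru:r).
Primary stress: syllable 6 → tron.tu.si.na.bo.ˈtru:r.ku.prek.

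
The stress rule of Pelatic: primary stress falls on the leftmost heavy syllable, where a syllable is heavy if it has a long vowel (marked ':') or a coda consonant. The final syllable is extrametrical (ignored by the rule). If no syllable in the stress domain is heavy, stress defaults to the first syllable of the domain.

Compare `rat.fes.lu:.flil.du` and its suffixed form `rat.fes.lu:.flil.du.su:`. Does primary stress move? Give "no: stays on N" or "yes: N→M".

no: stays on 1

Base `rat.fes.lu:.flil.du` (5 syllables):
  The final syllable (5, du) is extrametrical; the stress domain is syllables 1–4.
  Weights: 1 rat H, 2 fes H, 3 lu: H, 4 flil H.
  Heavy syllables in the domain: 1, 2, 3, 4. The leftmost is syllable 1 (rat).
  → primary stress on syllable 1.
Suffixed `rat.fes.lu:.flil.du.su:` (6 syllables):
  The final syllable (6, su:) is extrametrical; the stress domain is syllables 1–5.
  Weights: 1 rat H, 2 fes H, 3 lu: H, 4 flil H, 5 du L.
  Heavy syllables in the domain: 1, 2, 3, 4. The leftmost is syllable 1 (rat).
  → primary stress on syllable 1.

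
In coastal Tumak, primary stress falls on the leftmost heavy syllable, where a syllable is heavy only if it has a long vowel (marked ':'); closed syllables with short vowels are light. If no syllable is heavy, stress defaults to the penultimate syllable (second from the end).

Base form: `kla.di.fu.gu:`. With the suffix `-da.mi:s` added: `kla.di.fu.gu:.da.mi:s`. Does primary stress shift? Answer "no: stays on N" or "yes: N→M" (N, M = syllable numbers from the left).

no: stays on 4

Base `kla.di.fu.gu:` (4 syllables):
  Weights: 1 kla L, 2 di L, 3 fu L, 4 gu: H.
  Heavy syllables in the domain: 4. The leftmost is syllable 4 (gu:).
  → primary stress on syllable 4.
Suffixed `kla.di.fu.gu:.da.mi:s` (6 syllables):
  Weights: 1 kla L, 2 di L, 3 fu L, 4 gu: H, 5 da L, 6 mi:s H.
  Heavy syllables in the domain: 4, 6. The leftmost is syllable 4 (gu:).
  → primary stress on syllable 4.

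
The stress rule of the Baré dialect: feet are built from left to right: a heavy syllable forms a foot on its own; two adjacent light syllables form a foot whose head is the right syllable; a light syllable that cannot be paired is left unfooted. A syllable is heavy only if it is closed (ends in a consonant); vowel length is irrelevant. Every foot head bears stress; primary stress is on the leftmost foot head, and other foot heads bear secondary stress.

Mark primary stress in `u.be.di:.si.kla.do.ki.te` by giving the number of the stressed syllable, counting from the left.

Weights: 1 u L, 2 be L, 3 di: L, 4 si L, 5 kla L, 6 do L, 7 ki L, 8 te L.
Parse left to right (heavy = foot alone; LL = one foot; stranded L unfooted): (u.ˈbe) (di:.ˈsi) (kla.ˈdo) (ki.ˈte).
Foot heads: 2, 4, 6, 8.
Primary stress on the leftmost head = syllable 2.
Primary stress: syllable 2 → u.ˈbe.di:.si.kla.do.ki.te.

2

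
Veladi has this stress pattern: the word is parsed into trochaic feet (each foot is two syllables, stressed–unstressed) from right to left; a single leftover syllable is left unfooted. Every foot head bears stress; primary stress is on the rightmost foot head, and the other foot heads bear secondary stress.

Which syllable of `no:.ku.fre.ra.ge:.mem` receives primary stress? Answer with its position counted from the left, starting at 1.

5

Parse right to left into trochaic (ˈσσ) feet: (ˈno:.ku) (ˈfre.ra) (ˈge:.mem).
Foot heads (stressed positions): 1, 3, 5.
End Rule Rightmost: primary stress on the rightmost head = syllable 5.
Primary stress: syllable 5 → no:.ku.fre.ra.ˈge:.mem.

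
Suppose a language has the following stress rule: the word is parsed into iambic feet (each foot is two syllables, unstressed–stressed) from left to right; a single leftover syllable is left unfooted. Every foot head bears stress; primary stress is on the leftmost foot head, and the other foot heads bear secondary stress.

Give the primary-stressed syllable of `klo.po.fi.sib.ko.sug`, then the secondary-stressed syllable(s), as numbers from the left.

Parse left to right into iambic (σˈσ) feet: (klo.ˈpo) (fi.ˈsib) (ko.ˈsug).
Foot heads (stressed positions): 2, 4, 6.
End Rule Leftmost: primary stress on the leftmost head = syllable 2.
Secondary stress on 4, 6: klo.ˈpo.fi.ˌsib.ko.ˌsug.

primary 2, secondary 4, 6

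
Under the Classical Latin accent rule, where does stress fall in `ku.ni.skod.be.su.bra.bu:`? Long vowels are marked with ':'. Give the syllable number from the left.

5

Classical Latin: stress the penult if heavy (long vowel or closed), else the antepenult.
Weights: 5 su L, 6 bra L, 7 bu: H.
The penult (syllable 6, bra) is light, so stress falls on the antepenult (syllable 5, su).
Stress on syllable 5: ku.ni.skod.be.ˈsu.bra.bu:.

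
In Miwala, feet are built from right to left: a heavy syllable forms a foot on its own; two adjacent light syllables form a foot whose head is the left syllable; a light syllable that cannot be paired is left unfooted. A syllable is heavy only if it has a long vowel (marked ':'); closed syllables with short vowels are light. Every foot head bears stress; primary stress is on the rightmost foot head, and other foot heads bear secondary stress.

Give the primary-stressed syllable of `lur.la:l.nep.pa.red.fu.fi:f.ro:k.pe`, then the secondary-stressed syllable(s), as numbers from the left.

Weights: 1 lur L, 2 la:l H, 3 nep L, 4 pa L, 5 red L, 6 fu L, 7 fi:f H, 8 ro:k H, 9 pe L.
Parse right to left (heavy = foot alone; LL = one foot; stranded L unfooted): lur (ˈla:l) (ˈnep.pa) (ˈred.fu) (ˈfi:f) (ˈro:k) pe.
Foot heads: 2, 3, 5, 7, 8.
Primary stress on the rightmost head = syllable 8.
Secondary stress on 2, 3, 5, 7: lur.ˌla:l.ˌnep.pa.ˌred.fu.ˌfi:f.ˈro:k.pe.

primary 8, secondary 2, 3, 5, 7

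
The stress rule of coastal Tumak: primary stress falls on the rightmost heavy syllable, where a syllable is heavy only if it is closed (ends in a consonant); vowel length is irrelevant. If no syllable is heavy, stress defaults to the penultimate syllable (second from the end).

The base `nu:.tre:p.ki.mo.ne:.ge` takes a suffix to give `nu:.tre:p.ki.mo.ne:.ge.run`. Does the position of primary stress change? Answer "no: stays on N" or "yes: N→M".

yes: 2→7

Base `nu:.tre:p.ki.mo.ne:.ge` (6 syllables):
  Weights: 1 nu: L, 2 tre:p H, 3 ki L, 4 mo L, 5 ne: L, 6 ge L.
  Heavy syllables in the domain: 2. The rightmost is syllable 2 (tre:p).
  → primary stress on syllable 2.
Suffixed `nu:.tre:p.ki.mo.ne:.ge.run` (7 syllables):
  Weights: 1 nu: L, 2 tre:p H, 3 ki L, 4 mo L, 5 ne: L, 6 ge L, 7 run H.
  Heavy syllables in the domain: 2, 7. The rightmost is syllable 7 (run).
  → primary stress on syllable 7.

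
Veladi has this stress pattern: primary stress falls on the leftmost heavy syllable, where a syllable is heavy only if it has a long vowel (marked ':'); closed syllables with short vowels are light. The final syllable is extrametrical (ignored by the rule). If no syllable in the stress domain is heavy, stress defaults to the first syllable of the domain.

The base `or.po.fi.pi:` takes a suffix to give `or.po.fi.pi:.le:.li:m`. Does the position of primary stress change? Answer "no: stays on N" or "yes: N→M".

Base `or.po.fi.pi:` (4 syllables):
  The final syllable (4, pi:) is extrametrical; the stress domain is syllables 1–3.
  Weights: 1 or L, 2 po L, 3 fi L.
  No heavy syllable in the domain; default to the first syllable of the domain = syllable 1.
  → primary stress on syllable 1.
Suffixed `or.po.fi.pi:.le:.li:m` (6 syllables):
  The final syllable (6, li:m) is extrametrical; the stress domain is syllables 1–5.
  Weights: 1 or L, 2 po L, 3 fi L, 4 pi: H, 5 le: H.
  Heavy syllables in the domain: 4, 5. The leftmost is syllable 4 (pi:).
  → primary stress on syllable 4.

yes: 1→4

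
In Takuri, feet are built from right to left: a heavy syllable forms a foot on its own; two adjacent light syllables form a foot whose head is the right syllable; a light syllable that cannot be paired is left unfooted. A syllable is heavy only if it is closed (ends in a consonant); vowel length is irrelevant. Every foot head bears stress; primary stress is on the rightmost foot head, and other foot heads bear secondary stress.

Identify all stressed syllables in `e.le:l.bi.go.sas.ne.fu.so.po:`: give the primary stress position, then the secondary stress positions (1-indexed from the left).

primary 9, secondary 2, 4, 5, 7

Weights: 1 e L, 2 le:l H, 3 bi L, 4 go L, 5 sas H, 6 ne L, 7 fu L, 8 so L, 9 po: L.
Parse right to left (heavy = foot alone; LL = one foot; stranded L unfooted): e (ˈle:l) (bi.ˈgo) (ˈsas) (ne.ˈfu) (so.ˈpo:).
Foot heads: 2, 4, 5, 7, 9.
Primary stress on the rightmost head = syllable 9.
Secondary stress on 2, 4, 5, 7: e.ˌle:l.bi.ˌgo.ˌsas.ne.ˌfu.so.ˈpo:.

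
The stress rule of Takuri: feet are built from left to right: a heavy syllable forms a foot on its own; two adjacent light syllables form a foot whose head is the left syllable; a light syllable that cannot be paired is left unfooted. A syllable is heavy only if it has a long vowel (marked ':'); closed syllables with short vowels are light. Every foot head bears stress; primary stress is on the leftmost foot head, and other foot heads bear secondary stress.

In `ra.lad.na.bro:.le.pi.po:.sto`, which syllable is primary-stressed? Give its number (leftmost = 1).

Weights: 1 ra L, 2 lad L, 3 na L, 4 bro: H, 5 le L, 6 pi L, 7 po: H, 8 sto L.
Parse left to right (heavy = foot alone; LL = one foot; stranded L unfooted): (ˈra.lad) na (ˈbro:) (ˈle.pi) (ˈpo:) sto.
Foot heads: 1, 4, 5, 7.
Primary stress on the leftmost head = syllable 1.
Primary stress: syllable 1 → ˈra.lad.na.bro:.le.pi.po:.sto.

1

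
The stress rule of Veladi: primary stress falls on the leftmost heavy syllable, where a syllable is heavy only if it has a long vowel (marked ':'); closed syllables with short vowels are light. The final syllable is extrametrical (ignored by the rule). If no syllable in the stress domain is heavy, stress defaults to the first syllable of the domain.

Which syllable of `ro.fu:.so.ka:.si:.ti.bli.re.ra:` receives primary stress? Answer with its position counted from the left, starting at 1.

The final syllable (9, ra:) is extrametrical; the stress domain is syllables 1–8.
Weights: 1 ro L, 2 fu: H, 3 so L, 4 ka: H, 5 si: H, 6 ti L, 7 bli L, 8 re L.
Heavy syllables in the domain: 2, 4, 5. The leftmost is syllable 2 (fu:).
Primary stress: syllable 2 → ro.ˈfu:.so.ka:.si:.ti.bli.re.ra:.

2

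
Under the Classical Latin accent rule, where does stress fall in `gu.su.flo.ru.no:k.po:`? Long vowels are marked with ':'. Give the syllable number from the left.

5

Classical Latin: stress the penult if heavy (long vowel or closed), else the antepenult.
Weights: 4 ru L, 5 no:k H, 6 po: H.
The penult (syllable 5, no:k) is heavy, so it takes stress.
Stress on syllable 5: gu.su.flo.ru.ˈno:k.po:.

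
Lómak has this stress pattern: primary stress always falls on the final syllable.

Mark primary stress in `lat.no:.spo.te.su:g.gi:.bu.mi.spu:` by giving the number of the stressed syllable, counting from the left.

The word has 9 syllables; the final syllable is syllable 9 (spu:).
Primary stress: syllable 9 → lat.no:.spo.te.su:g.gi:.bu.mi.ˈspu:.

9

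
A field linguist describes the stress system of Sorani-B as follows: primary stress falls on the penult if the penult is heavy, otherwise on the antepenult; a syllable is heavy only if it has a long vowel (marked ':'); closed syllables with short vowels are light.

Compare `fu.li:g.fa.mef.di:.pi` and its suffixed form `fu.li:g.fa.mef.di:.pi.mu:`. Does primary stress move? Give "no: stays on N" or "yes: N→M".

no: stays on 5

Base `fu.li:g.fa.mef.di:.pi` (6 syllables):
  Weights: 4 mef L, 5 di: H, 6 pi L.
  The penult (syllable 5, di:) is heavy, so it takes stress.
  → primary stress on syllable 5.
Suffixed `fu.li:g.fa.mef.di:.pi.mu:` (7 syllables):
  Weights: 5 di: H, 6 pi L, 7 mu: H.
  The penult (syllable 6, pi) is light, so stress falls on the antepenult (syllable 5, di:).
  → primary stress on syllable 5.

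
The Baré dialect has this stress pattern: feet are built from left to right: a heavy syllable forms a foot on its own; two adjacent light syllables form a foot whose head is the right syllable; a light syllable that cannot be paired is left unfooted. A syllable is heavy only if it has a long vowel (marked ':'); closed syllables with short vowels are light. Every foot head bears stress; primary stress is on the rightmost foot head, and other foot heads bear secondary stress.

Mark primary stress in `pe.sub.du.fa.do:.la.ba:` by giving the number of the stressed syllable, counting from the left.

Weights: 1 pe L, 2 sub L, 3 du L, 4 fa L, 5 do: H, 6 la L, 7 ba: H.
Parse left to right (heavy = foot alone; LL = one foot; stranded L unfooted): (pe.ˈsub) (du.ˈfa) (ˈdo:) la (ˈba:).
Foot heads: 2, 4, 5, 7.
Primary stress on the rightmost head = syllable 7.
Primary stress: syllable 7 → pe.sub.du.fa.do:.la.ˈba:.

7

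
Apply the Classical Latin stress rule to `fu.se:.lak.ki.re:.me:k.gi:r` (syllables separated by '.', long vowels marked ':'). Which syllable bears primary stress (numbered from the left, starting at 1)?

Classical Latin: stress the penult if heavy (long vowel or closed), else the antepenult.
Weights: 5 re: H, 6 me:k H, 7 gi:r H.
The penult (syllable 6, me:k) is heavy, so it takes stress.
Stress on syllable 6: fu.se:.lak.ki.re:.ˈme:k.gi:r.

6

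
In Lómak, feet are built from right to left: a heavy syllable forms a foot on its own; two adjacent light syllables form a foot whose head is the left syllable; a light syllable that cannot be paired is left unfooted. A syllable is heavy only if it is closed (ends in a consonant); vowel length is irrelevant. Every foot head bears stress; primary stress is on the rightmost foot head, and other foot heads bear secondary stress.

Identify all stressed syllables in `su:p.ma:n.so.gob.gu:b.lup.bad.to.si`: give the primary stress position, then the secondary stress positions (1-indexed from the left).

primary 8, secondary 1, 2, 4, 5, 6, 7

Weights: 1 su:p H, 2 ma:n H, 3 so L, 4 gob H, 5 gu:b H, 6 lup H, 7 bad H, 8 to L, 9 si L.
Parse right to left (heavy = foot alone; LL = one foot; stranded L unfooted): (ˈsu:p) (ˈma:n) so (ˈgob) (ˈgu:b) (ˈlup) (ˈbad) (ˈto.si).
Foot heads: 1, 2, 4, 5, 6, 7, 8.
Primary stress on the rightmost head = syllable 8.
Secondary stress on 1, 2, 4, 5, 6, 7: ˌsu:p.ˌma:n.so.ˌgob.ˌgu:b.ˌlup.ˌbad.ˈto.si.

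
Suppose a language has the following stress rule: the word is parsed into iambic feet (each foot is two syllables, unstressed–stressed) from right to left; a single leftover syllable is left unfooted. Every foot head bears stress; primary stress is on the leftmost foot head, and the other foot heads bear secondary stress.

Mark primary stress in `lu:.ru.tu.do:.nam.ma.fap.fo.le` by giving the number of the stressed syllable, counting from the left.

3

Parse right to left into iambic (σˈσ) feet: lu: (ru.ˈtu) (do:.ˈnam) (ma.ˈfap) (fo.ˈle). Syllable 1 is left unfooted.
Foot heads (stressed positions): 3, 5, 7, 9.
End Rule Leftmost: primary stress on the leftmost head = syllable 3.
Primary stress: syllable 3 → lu:.ru.ˈtu.do:.nam.ma.fap.fo.le.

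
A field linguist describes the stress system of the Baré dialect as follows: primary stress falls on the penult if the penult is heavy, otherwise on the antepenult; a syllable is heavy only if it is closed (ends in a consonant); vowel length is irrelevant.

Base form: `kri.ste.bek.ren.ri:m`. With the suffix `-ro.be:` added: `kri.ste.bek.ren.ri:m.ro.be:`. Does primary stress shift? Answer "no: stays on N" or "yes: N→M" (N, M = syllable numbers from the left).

yes: 4→5

Base `kri.ste.bek.ren.ri:m` (5 syllables):
  Weights: 3 bek H, 4 ren H, 5 ri:m H.
  The penult (syllable 4, ren) is heavy, so it takes stress.
  → primary stress on syllable 4.
Suffixed `kri.ste.bek.ren.ri:m.ro.be:` (7 syllables):
  Weights: 5 ri:m H, 6 ro L, 7 be: L.
  The penult (syllable 6, ro) is light, so stress falls on the antepenult (syllable 5, ri:m).
  → primary stress on syllable 5.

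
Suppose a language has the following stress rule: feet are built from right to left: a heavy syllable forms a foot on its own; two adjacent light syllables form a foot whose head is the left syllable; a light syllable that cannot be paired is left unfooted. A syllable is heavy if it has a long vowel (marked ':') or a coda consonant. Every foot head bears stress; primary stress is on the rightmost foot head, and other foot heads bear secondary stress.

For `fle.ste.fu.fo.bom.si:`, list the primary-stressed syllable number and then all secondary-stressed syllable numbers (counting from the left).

Weights: 1 fle L, 2 ste L, 3 fu L, 4 fo L, 5 bom H, 6 si: H.
Parse right to left (heavy = foot alone; LL = one foot; stranded L unfooted): (ˈfle.ste) (ˈfu.fo) (ˈbom) (ˈsi:).
Foot heads: 1, 3, 5, 6.
Primary stress on the rightmost head = syllable 6.
Secondary stress on 1, 3, 5: ˌfle.ste.ˌfu.fo.ˌbom.ˈsi:.

primary 6, secondary 1, 3, 5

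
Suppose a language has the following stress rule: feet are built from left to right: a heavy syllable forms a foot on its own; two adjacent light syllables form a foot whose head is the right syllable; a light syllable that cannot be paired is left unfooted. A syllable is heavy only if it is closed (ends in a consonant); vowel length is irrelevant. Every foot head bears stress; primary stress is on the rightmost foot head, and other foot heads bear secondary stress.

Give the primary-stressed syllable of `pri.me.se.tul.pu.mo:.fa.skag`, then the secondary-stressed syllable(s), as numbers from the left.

Weights: 1 pri L, 2 me L, 3 se L, 4 tul H, 5 pu L, 6 mo: L, 7 fa L, 8 skag H.
Parse left to right (heavy = foot alone; LL = one foot; stranded L unfooted): (pri.ˈme) se (ˈtul) (pu.ˈmo:) fa (ˈskag).
Foot heads: 2, 4, 6, 8.
Primary stress on the rightmost head = syllable 8.
Secondary stress on 2, 4, 6: pri.ˌme.se.ˌtul.pu.ˌmo:.fa.ˈskag.

primary 8, secondary 2, 4, 6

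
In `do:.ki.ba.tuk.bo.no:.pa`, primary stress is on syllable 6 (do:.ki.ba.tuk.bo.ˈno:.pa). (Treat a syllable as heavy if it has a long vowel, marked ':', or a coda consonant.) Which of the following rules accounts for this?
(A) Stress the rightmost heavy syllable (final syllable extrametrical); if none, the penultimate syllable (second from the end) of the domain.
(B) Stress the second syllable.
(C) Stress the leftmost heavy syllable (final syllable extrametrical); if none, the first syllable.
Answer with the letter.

A

Rule A → syllable 6 ✓.
Rule B → syllable 2 (observed: 6).
Rule C → syllable 1 (observed: 6).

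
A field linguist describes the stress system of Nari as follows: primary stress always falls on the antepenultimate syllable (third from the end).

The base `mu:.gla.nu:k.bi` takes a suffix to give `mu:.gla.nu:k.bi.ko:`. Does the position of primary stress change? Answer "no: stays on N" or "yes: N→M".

Base `mu:.gla.nu:k.bi` (4 syllables):
  The word has 4 syllables; the antepenultimate syllable (third from the end) is syllable 2 (gla).
  → primary stress on syllable 2.
Suffixed `mu:.gla.nu:k.bi.ko:` (5 syllables):
  The word has 5 syllables; the antepenultimate syllable (third from the end) is syllable 3 (nu:k).
  → primary stress on syllable 3.

yes: 2→3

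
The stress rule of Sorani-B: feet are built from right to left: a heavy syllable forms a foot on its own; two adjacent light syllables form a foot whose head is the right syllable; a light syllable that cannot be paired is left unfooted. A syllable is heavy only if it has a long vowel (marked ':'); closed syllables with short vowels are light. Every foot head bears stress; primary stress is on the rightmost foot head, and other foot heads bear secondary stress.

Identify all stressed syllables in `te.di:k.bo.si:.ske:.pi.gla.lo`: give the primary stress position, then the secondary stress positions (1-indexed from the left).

Weights: 1 te L, 2 di:k H, 3 bo L, 4 si: H, 5 ske: H, 6 pi L, 7 gla L, 8 lo L.
Parse right to left (heavy = foot alone; LL = one foot; stranded L unfooted): te (ˈdi:k) bo (ˈsi:) (ˈske:) pi (gla.ˈlo).
Foot heads: 2, 4, 5, 8.
Primary stress on the rightmost head = syllable 8.
Secondary stress on 2, 4, 5: te.ˌdi:k.bo.ˌsi:.ˌske:.pi.gla.ˈlo.

primary 8, secondary 2, 4, 5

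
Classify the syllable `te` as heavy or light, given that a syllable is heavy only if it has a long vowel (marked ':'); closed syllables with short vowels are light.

light

`te`: short vowel, open (no coda). Short vowel → light.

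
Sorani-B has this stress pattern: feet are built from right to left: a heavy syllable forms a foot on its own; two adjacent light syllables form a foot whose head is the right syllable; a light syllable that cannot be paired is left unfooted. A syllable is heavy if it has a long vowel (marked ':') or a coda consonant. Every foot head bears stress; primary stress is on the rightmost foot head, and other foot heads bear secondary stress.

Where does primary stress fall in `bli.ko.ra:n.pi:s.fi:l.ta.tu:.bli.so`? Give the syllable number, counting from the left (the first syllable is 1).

Weights: 1 bli L, 2 ko L, 3 ra:n H, 4 pi:s H, 5 fi:l H, 6 ta L, 7 tu: H, 8 bli L, 9 so L.
Parse right to left (heavy = foot alone; LL = one foot; stranded L unfooted): (bli.ˈko) (ˈra:n) (ˈpi:s) (ˈfi:l) ta (ˈtu:) (bli.ˈso).
Foot heads: 2, 3, 4, 5, 7, 9.
Primary stress on the rightmost head = syllable 9.
Primary stress: syllable 9 → bli.ko.ra:n.pi:s.fi:l.ta.tu:.bli.ˈso.

9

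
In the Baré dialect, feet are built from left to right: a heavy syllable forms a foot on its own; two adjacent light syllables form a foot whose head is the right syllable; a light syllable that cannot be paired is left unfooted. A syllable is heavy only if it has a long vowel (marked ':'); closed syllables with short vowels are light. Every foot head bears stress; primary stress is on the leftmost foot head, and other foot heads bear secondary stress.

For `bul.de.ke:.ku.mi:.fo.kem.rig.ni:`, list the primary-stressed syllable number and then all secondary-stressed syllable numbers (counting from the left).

primary 2, secondary 3, 5, 7, 9

Weights: 1 bul L, 2 de L, 3 ke: H, 4 ku L, 5 mi: H, 6 fo L, 7 kem L, 8 rig L, 9 ni: H.
Parse left to right (heavy = foot alone; LL = one foot; stranded L unfooted): (bul.ˈde) (ˈke:) ku (ˈmi:) (fo.ˈkem) rig (ˈni:).
Foot heads: 2, 3, 5, 7, 9.
Primary stress on the leftmost head = syllable 2.
Secondary stress on 3, 5, 7, 9: bul.ˈde.ˌke:.ku.ˌmi:.fo.ˌkem.rig.ˌni:.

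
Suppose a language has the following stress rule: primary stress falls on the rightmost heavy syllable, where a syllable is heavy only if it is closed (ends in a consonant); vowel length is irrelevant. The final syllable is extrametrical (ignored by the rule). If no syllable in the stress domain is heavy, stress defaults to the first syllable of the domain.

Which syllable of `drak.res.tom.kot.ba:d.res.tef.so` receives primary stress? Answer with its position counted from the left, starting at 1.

The final syllable (8, so) is extrametrical; the stress domain is syllables 1–7.
Weights: 1 drak H, 2 res H, 3 tom H, 4 kot H, 5 ba:d H, 6 res H, 7 tef H.
Heavy syllables in the domain: 1, 2, 3, 4, 5, 6, 7. The rightmost is syllable 7 (tef).
Primary stress: syllable 7 → drak.res.tom.kot.ba:d.res.ˈtef.so.

7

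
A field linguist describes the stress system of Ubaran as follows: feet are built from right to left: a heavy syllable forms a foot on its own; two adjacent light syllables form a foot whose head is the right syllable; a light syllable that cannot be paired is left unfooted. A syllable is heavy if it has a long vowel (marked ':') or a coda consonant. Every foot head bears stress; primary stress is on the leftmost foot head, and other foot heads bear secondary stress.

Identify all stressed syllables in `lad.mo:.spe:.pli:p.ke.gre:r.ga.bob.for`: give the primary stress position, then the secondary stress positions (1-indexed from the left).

primary 1, secondary 2, 3, 4, 6, 8, 9

Weights: 1 lad H, 2 mo: H, 3 spe: H, 4 pli:p H, 5 ke L, 6 gre:r H, 7 ga L, 8 bob H, 9 for H.
Parse right to left (heavy = foot alone; LL = one foot; stranded L unfooted): (ˈlad) (ˈmo:) (ˈspe:) (ˈpli:p) ke (ˈgre:r) ga (ˈbob) (ˈfor).
Foot heads: 1, 2, 3, 4, 6, 8, 9.
Primary stress on the leftmost head = syllable 1.
Secondary stress on 2, 3, 4, 6, 8, 9: ˈlad.ˌmo:.ˌspe:.ˌpli:p.ke.ˌgre:r.ga.ˌbob.ˌfor.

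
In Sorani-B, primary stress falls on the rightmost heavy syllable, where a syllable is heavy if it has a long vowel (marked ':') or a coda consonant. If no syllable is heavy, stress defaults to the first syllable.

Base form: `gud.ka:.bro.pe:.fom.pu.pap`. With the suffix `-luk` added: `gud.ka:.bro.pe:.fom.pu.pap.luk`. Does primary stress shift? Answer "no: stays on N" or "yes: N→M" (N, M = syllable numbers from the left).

yes: 7→8

Base `gud.ka:.bro.pe:.fom.pu.pap` (7 syllables):
  Weights: 1 gud H, 2 ka: H, 3 bro L, 4 pe: H, 5 fom H, 6 pu L, 7 pap H.
  Heavy syllables in the domain: 1, 2, 4, 5, 7. The rightmost is syllable 7 (pap).
  → primary stress on syllable 7.
Suffixed `gud.ka:.bro.pe:.fom.pu.pap.luk` (8 syllables):
  Weights: 1 gud H, 2 ka: H, 3 bro L, 4 pe: H, 5 fom H, 6 pu L, 7 pap H, 8 luk H.
  Heavy syllables in the domain: 1, 2, 4, 5, 7, 8. The rightmost is syllable 8 (luk).
  → primary stress on syllable 8.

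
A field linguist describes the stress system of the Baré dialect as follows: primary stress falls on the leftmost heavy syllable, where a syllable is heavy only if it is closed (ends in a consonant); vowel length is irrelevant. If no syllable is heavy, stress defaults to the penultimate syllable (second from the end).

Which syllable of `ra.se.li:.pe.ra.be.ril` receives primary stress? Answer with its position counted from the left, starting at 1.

Weights: 1 ra L, 2 se L, 3 li: L, 4 pe L, 5 ra L, 6 be L, 7 ril H.
Heavy syllables in the domain: 7. The leftmost is syllable 7 (ril).
Primary stress: syllable 7 → ra.se.li:.pe.ra.be.ˈril.

7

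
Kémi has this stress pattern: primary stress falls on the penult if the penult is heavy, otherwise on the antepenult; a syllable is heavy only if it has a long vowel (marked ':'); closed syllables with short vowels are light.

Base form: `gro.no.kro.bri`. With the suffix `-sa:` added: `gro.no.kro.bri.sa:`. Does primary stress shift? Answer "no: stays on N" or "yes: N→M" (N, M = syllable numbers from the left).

yes: 2→3

Base `gro.no.kro.bri` (4 syllables):
  Weights: 2 no L, 3 kro L, 4 bri L.
  The penult (syllable 3, kro) is light, so stress falls on the antepenult (syllable 2, no).
  → primary stress on syllable 2.
Suffixed `gro.no.kro.bri.sa:` (5 syllables):
  Weights: 3 kro L, 4 bri L, 5 sa: H.
  The penult (syllable 4, bri) is light, so stress falls on the antepenult (syllable 3, kro).
  → primary stress on syllable 3.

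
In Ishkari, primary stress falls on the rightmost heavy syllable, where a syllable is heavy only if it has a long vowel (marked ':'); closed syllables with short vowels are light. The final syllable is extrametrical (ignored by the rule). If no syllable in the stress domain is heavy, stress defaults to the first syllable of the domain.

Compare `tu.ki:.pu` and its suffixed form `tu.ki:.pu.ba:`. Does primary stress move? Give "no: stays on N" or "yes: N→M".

Base `tu.ki:.pu` (3 syllables):
  The final syllable (3, pu) is extrametrical; the stress domain is syllables 1–2.
  Weights: 1 tu L, 2 ki: H.
  Heavy syllables in the domain: 2. The rightmost is syllable 2 (ki:).
  → primary stress on syllable 2.
Suffixed `tu.ki:.pu.ba:` (4 syllables):
  The final syllable (4, ba:) is extrametrical; the stress domain is syllables 1–3.
  Weights: 1 tu L, 2 ki: H, 3 pu L.
  Heavy syllables in the domain: 2. The rightmost is syllable 2 (ki:).
  → primary stress on syllable 2.

no: stays on 2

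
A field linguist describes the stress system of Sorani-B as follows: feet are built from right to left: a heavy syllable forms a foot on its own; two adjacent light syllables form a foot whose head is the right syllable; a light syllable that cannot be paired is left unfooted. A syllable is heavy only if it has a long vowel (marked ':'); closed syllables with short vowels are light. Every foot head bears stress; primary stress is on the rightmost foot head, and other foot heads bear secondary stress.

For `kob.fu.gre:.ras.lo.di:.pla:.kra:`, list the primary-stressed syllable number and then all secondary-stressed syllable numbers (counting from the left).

Weights: 1 kob L, 2 fu L, 3 gre: H, 4 ras L, 5 lo L, 6 di: H, 7 pla: H, 8 kra: H.
Parse right to left (heavy = foot alone; LL = one foot; stranded L unfooted): (kob.ˈfu) (ˈgre:) (ras.ˈlo) (ˈdi:) (ˈpla:) (ˈkra:).
Foot heads: 2, 3, 5, 6, 7, 8.
Primary stress on the rightmost head = syllable 8.
Secondary stress on 2, 3, 5, 6, 7: kob.ˌfu.ˌgre:.ras.ˌlo.ˌdi:.ˌpla:.ˈkra:.

primary 8, secondary 2, 3, 5, 6, 7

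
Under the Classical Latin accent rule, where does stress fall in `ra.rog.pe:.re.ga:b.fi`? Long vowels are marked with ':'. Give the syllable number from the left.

5

Classical Latin: stress the penult if heavy (long vowel or closed), else the antepenult.
Weights: 4 re L, 5 ga:b H, 6 fi L.
The penult (syllable 5, ga:b) is heavy, so it takes stress.
Stress on syllable 5: ra.rog.pe:.re.ˈga:b.fi.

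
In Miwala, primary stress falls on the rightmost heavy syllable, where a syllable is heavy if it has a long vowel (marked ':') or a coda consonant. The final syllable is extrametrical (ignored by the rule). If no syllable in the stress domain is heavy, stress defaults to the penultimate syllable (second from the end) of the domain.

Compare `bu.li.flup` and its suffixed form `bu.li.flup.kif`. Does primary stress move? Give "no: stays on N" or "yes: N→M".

Base `bu.li.flup` (3 syllables):
  The final syllable (3, flup) is extrametrical; the stress domain is syllables 1–2.
  Weights: 1 bu L, 2 li L.
  No heavy syllable in the domain; default to the penultimate syllable (second from the end) of the domain = syllable 1.
  → primary stress on syllable 1.
Suffixed `bu.li.flup.kif` (4 syllables):
  The final syllable (4, kif) is extrametrical; the stress domain is syllables 1–3.
  Weights: 1 bu L, 2 li L, 3 flup H.
  Heavy syllables in the domain: 3. The rightmost is syllable 3 (flup).
  → primary stress on syllable 3.

yes: 1→3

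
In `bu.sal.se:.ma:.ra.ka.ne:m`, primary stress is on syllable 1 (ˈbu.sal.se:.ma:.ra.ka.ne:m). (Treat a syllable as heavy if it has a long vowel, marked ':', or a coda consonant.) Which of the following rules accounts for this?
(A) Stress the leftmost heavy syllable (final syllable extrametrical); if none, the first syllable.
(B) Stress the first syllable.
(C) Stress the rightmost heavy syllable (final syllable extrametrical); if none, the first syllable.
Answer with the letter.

Rule A → syllable 2 (observed: 1).
Rule B → syllable 1 ✓.
Rule C → syllable 4 (observed: 1).

B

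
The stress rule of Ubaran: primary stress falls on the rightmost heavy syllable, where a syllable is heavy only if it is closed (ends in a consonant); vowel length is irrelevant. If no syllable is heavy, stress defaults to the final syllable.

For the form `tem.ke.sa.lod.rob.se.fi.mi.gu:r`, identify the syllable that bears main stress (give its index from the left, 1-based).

Weights: 1 tem H, 2 ke L, 3 sa L, 4 lod H, 5 rob H, 6 se L, 7 fi L, 8 mi L, 9 gu:r H.
Heavy syllables in the domain: 1, 4, 5, 9. The rightmost is syllable 9 (gu:r).
Primary stress: syllable 9 → tem.ke.sa.lod.rob.se.fi.mi.ˈgu:r.

9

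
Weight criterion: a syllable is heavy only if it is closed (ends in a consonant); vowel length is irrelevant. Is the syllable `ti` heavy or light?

`ti`: short vowel, open (no coda). Open (no coda) → light.

light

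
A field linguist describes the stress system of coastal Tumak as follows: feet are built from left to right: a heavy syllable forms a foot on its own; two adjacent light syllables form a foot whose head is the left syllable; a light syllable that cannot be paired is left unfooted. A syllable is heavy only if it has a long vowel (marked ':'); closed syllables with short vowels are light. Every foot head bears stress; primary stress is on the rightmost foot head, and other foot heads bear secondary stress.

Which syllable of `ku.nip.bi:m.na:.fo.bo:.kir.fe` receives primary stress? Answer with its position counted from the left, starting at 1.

7

Weights: 1 ku L, 2 nip L, 3 bi:m H, 4 na: H, 5 fo L, 6 bo: H, 7 kir L, 8 fe L.
Parse left to right (heavy = foot alone; LL = one foot; stranded L unfooted): (ˈku.nip) (ˈbi:m) (ˈna:) fo (ˈbo:) (ˈkir.fe).
Foot heads: 1, 3, 4, 6, 7.
Primary stress on the rightmost head = syllable 7.
Primary stress: syllable 7 → ku.nip.bi:m.na:.fo.bo:.ˈkir.fe.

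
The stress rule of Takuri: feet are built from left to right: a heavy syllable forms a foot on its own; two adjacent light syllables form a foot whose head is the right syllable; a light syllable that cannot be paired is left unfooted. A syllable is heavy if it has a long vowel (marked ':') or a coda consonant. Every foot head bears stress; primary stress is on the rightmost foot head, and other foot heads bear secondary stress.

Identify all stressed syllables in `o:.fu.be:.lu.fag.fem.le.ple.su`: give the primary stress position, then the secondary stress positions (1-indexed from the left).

primary 8, secondary 1, 3, 5, 6

Weights: 1 o: H, 2 fu L, 3 be: H, 4 lu L, 5 fag H, 6 fem H, 7 le L, 8 ple L, 9 su L.
Parse left to right (heavy = foot alone; LL = one foot; stranded L unfooted): (ˈo:) fu (ˈbe:) lu (ˈfag) (ˈfem) (le.ˈple) su.
Foot heads: 1, 3, 5, 6, 8.
Primary stress on the rightmost head = syllable 8.
Secondary stress on 1, 3, 5, 6: ˌo:.fu.ˌbe:.lu.ˌfag.ˌfem.le.ˈple.su.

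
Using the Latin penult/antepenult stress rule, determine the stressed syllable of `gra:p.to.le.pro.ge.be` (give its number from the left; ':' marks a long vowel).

Classical Latin: stress the penult if heavy (long vowel or closed), else the antepenult.
Weights: 4 pro L, 5 ge L, 6 be L.
The penult (syllable 5, ge) is light, so stress falls on the antepenult (syllable 4, pro).
Stress on syllable 4: gra:p.to.le.ˈpro.ge.be.

4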